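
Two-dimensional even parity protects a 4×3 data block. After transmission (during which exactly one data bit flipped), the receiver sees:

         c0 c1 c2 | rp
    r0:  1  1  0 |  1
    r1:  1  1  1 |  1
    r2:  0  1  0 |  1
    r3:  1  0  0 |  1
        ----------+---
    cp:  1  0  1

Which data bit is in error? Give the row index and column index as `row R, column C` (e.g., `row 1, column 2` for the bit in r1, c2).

row 0, column 1

Recompute each row's even parity and compare to rp:
  r0: data parity 0, sent rp 1 → mismatch
  r1: data parity 1, sent rp 1 → ok
  r2: data parity 1, sent rp 1 → ok
  r3: data parity 1, sent rp 1 → ok
Recompute each column's even parity and compare to cp:
  c0: data parity 1, sent cp 1 → ok
  c1: data parity 1, sent cp 0 → mismatch
  c2: data parity 1, sent cp 1 → ok
Exactly one row (r0) and one column (c1) fail → the flipped bit is at their intersection.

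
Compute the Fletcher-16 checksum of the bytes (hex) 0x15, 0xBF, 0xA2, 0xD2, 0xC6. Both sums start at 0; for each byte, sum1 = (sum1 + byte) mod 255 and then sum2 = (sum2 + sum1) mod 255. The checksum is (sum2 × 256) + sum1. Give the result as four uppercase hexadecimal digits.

BC11

Running sums (mod 255):
  after byte 0 (0x15): sum1=21, sum2=21
  after byte 1 (0xBF): sum1=212, sum2=233
  after byte 2 (0xA2): sum1=119, sum2=97
  after byte 3 (0xD2): sum1=74, sum2=171
  after byte 4 (0xC6): sum1=17, sum2=188
Checksum = sum2·256 + sum1 = 188·256 + 17 = 48145 = 0xBC11.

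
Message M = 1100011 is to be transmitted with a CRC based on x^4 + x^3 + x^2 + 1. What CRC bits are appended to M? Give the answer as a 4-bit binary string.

Append 4 zeros: 11000110000. Divide by 11101 (XOR where the leading bit is 1):
  pos 0: 11000 XOR 11101 = 00101
  pos 2: 10111 XOR 11101 = 01010
  pos 3: 10100 XOR 11101 = 01001
  pos 4: 10010 XOR 11101 = 01111
  pos 5: 11110 XOR 11101 = 00011
Remainder (last 4 bits) = 0110. This is the CRC / FCS.

0110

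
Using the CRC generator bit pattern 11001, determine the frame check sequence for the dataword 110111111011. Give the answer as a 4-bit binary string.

Append 4 zeros: 1101111110110000. Divide by 11001 (XOR where the leading bit is 1):
  pos 0: 11011 XOR 11001 = 00010
  pos 3: 10111 XOR 11001 = 01110
  pos 4: 11101 XOR 11001 = 00100
  pos 6: 10001 XOR 11001 = 01000
  pos 7: 10001 XOR 11001 = 01000
  pos 8: 10000 XOR 11001 = 01001
  pos 9: 10010 XOR 11001 = 01011
  pos 10: 10110 XOR 11001 = 01111
  pos 11: 11110 XOR 11001 = 00111
Remainder (last 4 bits) = 0111. This is the CRC / FCS.

0111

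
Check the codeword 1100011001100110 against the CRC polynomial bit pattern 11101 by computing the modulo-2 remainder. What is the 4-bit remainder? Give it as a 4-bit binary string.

Modulo-2 division of 1100011001100110 by 11101:
  pos 0: 11000 XOR 11101 = 00101
  pos 2: 10111 XOR 11101 = 01010
  pos 3: 10100 XOR 11101 = 01001
  pos 4: 10010 XOR 11101 = 01111
  pos 5: 11111 XOR 11101 = 00010
  pos 8: 10100 XOR 11101 = 01001
  pos 9: 10011 XOR 11101 = 01110
  pos 10: 11101 XOR 11101 = 00000
Remainder = 0000 (zero — the frame passes the CRC check).

0000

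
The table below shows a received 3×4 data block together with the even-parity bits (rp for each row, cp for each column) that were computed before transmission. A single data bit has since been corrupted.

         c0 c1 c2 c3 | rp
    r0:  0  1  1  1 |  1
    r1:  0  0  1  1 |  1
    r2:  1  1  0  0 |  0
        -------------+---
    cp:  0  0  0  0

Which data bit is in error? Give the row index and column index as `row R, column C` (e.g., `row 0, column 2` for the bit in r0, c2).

row 1, column 0

Recompute each row's even parity and compare to rp:
  r0: data parity 1, sent rp 1 → ok
  r1: data parity 0, sent rp 1 → mismatch
  r2: data parity 0, sent rp 0 → ok
Recompute each column's even parity and compare to cp:
  c0: data parity 1, sent cp 0 → mismatch
  c1: data parity 0, sent cp 0 → ok
  c2: data parity 0, sent cp 0 → ok
  c3: data parity 0, sent cp 0 → ok
Exactly one row (r1) and one column (c0) fail → the flipped bit is at their intersection.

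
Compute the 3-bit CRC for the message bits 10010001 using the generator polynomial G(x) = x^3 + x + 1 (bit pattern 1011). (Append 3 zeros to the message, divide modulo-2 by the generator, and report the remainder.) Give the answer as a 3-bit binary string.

Append 3 zeros: 10010001000. Divide by 1011 (XOR where the leading bit is 1):
  pos 0: 1001 XOR 1011 = 0010
  pos 2: 1000 XOR 1011 = 0011
  pos 4: 1101 XOR 1011 = 0110
  pos 5: 1100 XOR 1011 = 0111
  pos 6: 1110 XOR 1011 = 0101
  pos 7: 1010 XOR 1011 = 0001
Remainder (last 3 bits) = 001. This is the CRC / FCS.

001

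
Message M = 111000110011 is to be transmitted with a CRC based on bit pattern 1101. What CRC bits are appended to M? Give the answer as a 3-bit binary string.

101

Append 3 zeros: 111000110011000. Divide by 1101 (XOR where the leading bit is 1):
  pos 0: 1110 XOR 1101 = 0011
  pos 2: 1100 XOR 1101 = 0001
  pos 5: 1110 XOR 1101 = 0011
  pos 7: 1101 XOR 1101 = 0000
  pos 11: 1000 XOR 1101 = 0101
Remainder (last 3 bits) = 101. This is the CRC / FCS.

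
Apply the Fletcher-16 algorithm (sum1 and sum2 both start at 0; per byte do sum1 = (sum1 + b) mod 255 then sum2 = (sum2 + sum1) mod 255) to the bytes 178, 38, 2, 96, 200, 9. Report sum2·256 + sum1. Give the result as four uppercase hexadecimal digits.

B20D

Running sums (mod 255):
  after byte 0 (178): sum1=178, sum2=178
  after byte 1 (38): sum1=216, sum2=139
  after byte 2 (2): sum1=218, sum2=102
  after byte 3 (96): sum1=59, sum2=161
  after byte 4 (200): sum1=4, sum2=165
  after byte 5 (9): sum1=13, sum2=178
Checksum = sum2·256 + sum1 = 178·256 + 13 = 45581 = 0xB20D.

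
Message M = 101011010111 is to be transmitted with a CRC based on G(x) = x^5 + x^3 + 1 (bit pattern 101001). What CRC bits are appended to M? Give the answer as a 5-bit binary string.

10101

Append 5 zeros: 10101101011100000. Divide by 101001 (XOR where the leading bit is 1):
  pos 0: 101011 XOR 101001 = 000010
  pos 4: 100101 XOR 101001 = 001100
  pos 6: 110011 XOR 101001 = 011010
  pos 7: 110100 XOR 101001 = 011101
  pos 8: 111010 XOR 101001 = 010011
  pos 9: 100110 XOR 101001 = 001111
  pos 11: 111100 XOR 101001 = 010101
Remainder (last 5 bits) = 10101. This is the CRC / FCS.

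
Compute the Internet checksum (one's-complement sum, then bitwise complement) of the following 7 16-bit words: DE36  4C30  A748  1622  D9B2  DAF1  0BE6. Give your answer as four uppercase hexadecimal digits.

One's-complement addition (fold any carry out of bit 15 back into bit 0):
  0xDE36 + 0x4C30 = 0x12A66 → wrap carry → 0x2A67
  0x2A67 + 0xA748 = 0x0D1AF
  0xD1AF + 0x1622 = 0x0E7D1
  0xE7D1 + 0xD9B2 = 0x1C183 → wrap carry → 0xC184
  0xC184 + 0xDAF1 = 0x19C75 → wrap carry → 0x9C76
  0x9C76 + 0x0BE6 = 0x0A85C
One's-complement sum = 0xA85C.
Checksum = ~0xA85C & 0xFFFF = 0x57A3.

57A3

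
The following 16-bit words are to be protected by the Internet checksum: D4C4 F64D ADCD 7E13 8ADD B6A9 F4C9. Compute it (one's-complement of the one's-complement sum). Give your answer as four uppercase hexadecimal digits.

One's-complement addition (fold any carry out of bit 15 back into bit 0):
  0xD4C4 + 0xF64D = 0x1CB11 → wrap carry → 0xCB12
  0xCB12 + 0xADCD = 0x178DF → wrap carry → 0x78E0
  0x78E0 + 0x7E13 = 0x0F6F3
  0xF6F3 + 0x8ADD = 0x181D0 → wrap carry → 0x81D1
  0x81D1 + 0xB6A9 = 0x1387A → wrap carry → 0x387B
  0x387B + 0xF4C9 = 0x12D44 → wrap carry → 0x2D45
One's-complement sum = 0x2D45.
Checksum = ~0x2D45 & 0xFFFF = 0xD2BA.

D2BA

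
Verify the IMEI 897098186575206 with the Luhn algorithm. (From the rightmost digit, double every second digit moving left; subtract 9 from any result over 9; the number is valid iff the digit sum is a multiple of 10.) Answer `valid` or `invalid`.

invalid

From the right, keep odd positions and double even positions (subtract 9 from any doubled value over 9):
  doubled (positions 2,4,...): 0 1 1 7 7 0 9 → sum 25
  kept (positions 1,3,...): 6 2 7 6 1 9 7 8 → sum 46
Total = 71.
71 mod 10 = 1, so the number is invalid.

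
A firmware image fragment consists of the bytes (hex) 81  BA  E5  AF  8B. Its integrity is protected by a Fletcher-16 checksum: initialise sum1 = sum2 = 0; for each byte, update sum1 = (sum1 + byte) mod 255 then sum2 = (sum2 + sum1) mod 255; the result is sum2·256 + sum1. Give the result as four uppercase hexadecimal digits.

Running sums (mod 255):
  after byte 0 (81): sum1=129, sum2=129
  after byte 1 (BA): sum1=60, sum2=189
  after byte 2 (E5): sum1=34, sum2=223
  after byte 3 (AF): sum1=209, sum2=177
  after byte 4 (8B): sum1=93, sum2=15
Checksum = sum2·256 + sum1 = 15·256 + 93 = 3933 = 0x0F5D.

0F5D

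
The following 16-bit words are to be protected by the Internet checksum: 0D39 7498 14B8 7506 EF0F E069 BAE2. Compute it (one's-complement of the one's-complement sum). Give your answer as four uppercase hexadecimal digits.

One's-complement addition (fold any carry out of bit 15 back into bit 0):
  0x0D39 + 0x7498 = 0x081D1
  0x81D1 + 0x14B8 = 0x09689
  0x9689 + 0x7506 = 0x10B8F → wrap carry → 0x0B90
  0x0B90 + 0xEF0F = 0x0FA9F
  0xFA9F + 0xE069 = 0x1DB08 → wrap carry → 0xDB09
  0xDB09 + 0xBAE2 = 0x195EB → wrap carry → 0x95EC
One's-complement sum = 0x95EC.
Checksum = ~0x95EC & 0xFFFF = 0x6A13.

6A13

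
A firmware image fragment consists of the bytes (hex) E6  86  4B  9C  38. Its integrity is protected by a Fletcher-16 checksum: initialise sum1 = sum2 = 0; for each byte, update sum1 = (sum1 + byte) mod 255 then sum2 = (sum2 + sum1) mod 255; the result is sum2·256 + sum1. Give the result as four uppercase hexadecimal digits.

Running sums (mod 255):
  after byte 0 (E6): sum1=230, sum2=230
  after byte 1 (86): sum1=109, sum2=84
  after byte 2 (4B): sum1=184, sum2=13
  after byte 3 (9C): sum1=85, sum2=98
  after byte 4 (38): sum1=141, sum2=239
Checksum = sum2·256 + sum1 = 239·256 + 141 = 61325 = 0xEF8D.

EF8D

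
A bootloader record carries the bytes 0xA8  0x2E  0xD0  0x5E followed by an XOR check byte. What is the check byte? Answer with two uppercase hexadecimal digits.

08

XOR the bytes together:
  start with 0xA8
  0xA8 ⊕ 0x2E = 0x86
  0x86 ⊕ 0xD0 = 0x56
  0x56 ⊕ 0x5E = 0x08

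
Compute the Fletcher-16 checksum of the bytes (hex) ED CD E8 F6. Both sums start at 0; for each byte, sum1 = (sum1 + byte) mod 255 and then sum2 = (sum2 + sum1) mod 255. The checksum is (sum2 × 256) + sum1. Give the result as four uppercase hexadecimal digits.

Running sums (mod 255):
  after byte 0 (ED): sum1=237, sum2=237
  after byte 1 (CD): sum1=187, sum2=169
  after byte 2 (E8): sum1=164, sum2=78
  after byte 3 (F6): sum1=155, sum2=233
Checksum = sum2·256 + sum1 = 233·256 + 155 = 59803 = 0xE99B.

E99B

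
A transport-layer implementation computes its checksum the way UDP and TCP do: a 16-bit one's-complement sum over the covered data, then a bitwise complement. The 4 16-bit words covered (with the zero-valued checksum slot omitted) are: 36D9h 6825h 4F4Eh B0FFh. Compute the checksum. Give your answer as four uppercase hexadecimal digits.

One's-complement addition (fold any carry out of bit 15 back into bit 0):
  0x36D9 + 0x6825 = 0x09EFE
  0x9EFE + 0x4F4E = 0x0EE4C
  0xEE4C + 0xB0FF = 0x19F4B → wrap carry → 0x9F4C
One's-complement sum = 0x9F4C.
Checksum = ~0x9F4C & 0xFFFF = 0x60B3.

60B3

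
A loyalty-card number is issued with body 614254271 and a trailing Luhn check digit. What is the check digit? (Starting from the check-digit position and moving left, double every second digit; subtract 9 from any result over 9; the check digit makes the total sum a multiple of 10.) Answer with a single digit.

8

Partial digits right→left: 1 7 2 4 5 2 4 1 6
Double every second digit counting from the check-digit position (so the 1st, 3rd, 5th, ... of the partial from the right).
  doubled (with −9 where >9): 2 4 1 8 3 → sum 18
  kept as-is: 7 4 2 1 → sum 14
Total = 18 + 14 = 32.
Check digit = (10 − (32 mod 10)) mod 10 = 8.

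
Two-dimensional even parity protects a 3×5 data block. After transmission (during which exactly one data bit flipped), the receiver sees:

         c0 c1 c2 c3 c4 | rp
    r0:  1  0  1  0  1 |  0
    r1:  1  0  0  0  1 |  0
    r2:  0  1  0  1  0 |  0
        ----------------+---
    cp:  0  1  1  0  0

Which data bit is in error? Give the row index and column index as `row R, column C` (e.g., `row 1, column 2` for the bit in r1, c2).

row 0, column 3

Recompute each row's even parity and compare to rp:
  r0: data parity 1, sent rp 0 → mismatch
  r1: data parity 0, sent rp 0 → ok
  r2: data parity 0, sent rp 0 → ok
Recompute each column's even parity and compare to cp:
  c0: data parity 0, sent cp 0 → ok
  c1: data parity 1, sent cp 1 → ok
  c2: data parity 1, sent cp 1 → ok
  c3: data parity 1, sent cp 0 → mismatch
  c4: data parity 0, sent cp 0 → ok
Exactly one row (r0) and one column (c3) fail → the flipped bit is at their intersection.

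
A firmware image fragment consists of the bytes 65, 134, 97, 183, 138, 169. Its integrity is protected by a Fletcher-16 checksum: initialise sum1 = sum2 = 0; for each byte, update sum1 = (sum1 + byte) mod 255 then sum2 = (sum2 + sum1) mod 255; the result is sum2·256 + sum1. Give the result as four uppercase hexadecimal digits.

Running sums (mod 255):
  after byte 0 (65): sum1=65, sum2=65
  after byte 1 (134): sum1=199, sum2=9
  after byte 2 (97): sum1=41, sum2=50
  after byte 3 (183): sum1=224, sum2=19
  after byte 4 (138): sum1=107, sum2=126
  after byte 5 (169): sum1=21, sum2=147
Checksum = sum2·256 + sum1 = 147·256 + 21 = 37653 = 0x9315.

9315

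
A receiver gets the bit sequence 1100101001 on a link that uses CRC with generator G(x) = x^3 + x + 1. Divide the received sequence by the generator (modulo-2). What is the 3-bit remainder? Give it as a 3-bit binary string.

Modulo-2 division of 1100101001 by 1011:
  pos 0: 1100 XOR 1011 = 0111
  pos 1: 1111 XOR 1011 = 0100
  pos 2: 1000 XOR 1011 = 0011
  pos 4: 1110 XOR 1011 = 0101
  pos 5: 1010 XOR 1011 = 0001
Remainder = 011 (nonzero — an error is detected).

011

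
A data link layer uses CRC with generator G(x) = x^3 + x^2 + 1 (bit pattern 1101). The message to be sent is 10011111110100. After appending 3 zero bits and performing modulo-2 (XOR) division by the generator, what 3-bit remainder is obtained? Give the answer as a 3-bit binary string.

111

Append 3 zeros: 10011111110100000. Divide by 1101 (XOR where the leading bit is 1):
  pos 0: 1001 XOR 1101 = 0100
  pos 1: 1001 XOR 1101 = 0100
  pos 2: 1001 XOR 1101 = 0100
  pos 3: 1001 XOR 1101 = 0100
  pos 4: 1001 XOR 1101 = 0100
  pos 5: 1001 XOR 1101 = 0100
  pos 6: 1001 XOR 1101 = 0100
  pos 7: 1000 XOR 1101 = 0101
  pos 8: 1011 XOR 1101 = 0110
  pos 9: 1100 XOR 1101 = 0001
  pos 12: 1000 XOR 1101 = 0101
  pos 13: 1010 XOR 1101 = 0111
Remainder (last 3 bits) = 111. This is the CRC / FCS.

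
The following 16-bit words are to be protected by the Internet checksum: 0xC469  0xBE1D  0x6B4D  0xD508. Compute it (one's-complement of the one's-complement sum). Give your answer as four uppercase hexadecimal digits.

3D22

One's-complement addition (fold any carry out of bit 15 back into bit 0):
  0xC469 + 0xBE1D = 0x18286 → wrap carry → 0x8287
  0x8287 + 0x6B4D = 0x0EDD4
  0xEDD4 + 0xD508 = 0x1C2DC → wrap carry → 0xC2DD
One's-complement sum = 0xC2DD.
Checksum = ~0xC2DD & 0xFFFF = 0x3D22.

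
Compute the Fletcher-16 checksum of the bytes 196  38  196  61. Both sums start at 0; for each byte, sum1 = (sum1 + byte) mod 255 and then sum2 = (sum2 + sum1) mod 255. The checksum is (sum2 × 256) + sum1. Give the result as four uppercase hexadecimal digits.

Running sums (mod 255):
  after byte 0 (196): sum1=196, sum2=196
  after byte 1 (38): sum1=234, sum2=175
  after byte 2 (196): sum1=175, sum2=95
  after byte 3 (61): sum1=236, sum2=76
Checksum = sum2·256 + sum1 = 76·256 + 236 = 19692 = 0x4CEC.

4CEC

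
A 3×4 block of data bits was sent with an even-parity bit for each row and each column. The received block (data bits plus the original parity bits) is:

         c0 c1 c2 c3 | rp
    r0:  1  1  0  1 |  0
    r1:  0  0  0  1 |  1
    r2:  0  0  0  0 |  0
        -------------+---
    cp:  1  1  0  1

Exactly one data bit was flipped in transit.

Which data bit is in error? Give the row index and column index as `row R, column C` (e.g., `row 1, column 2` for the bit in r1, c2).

Recompute each row's even parity and compare to rp:
  r0: data parity 1, sent rp 0 → mismatch
  r1: data parity 1, sent rp 1 → ok
  r2: data parity 0, sent rp 0 → ok
Recompute each column's even parity and compare to cp:
  c0: data parity 1, sent cp 1 → ok
  c1: data parity 1, sent cp 1 → ok
  c2: data parity 0, sent cp 0 → ok
  c3: data parity 0, sent cp 1 → mismatch
Exactly one row (r0) and one column (c3) fail → the flipped bit is at their intersection.

row 0, column 3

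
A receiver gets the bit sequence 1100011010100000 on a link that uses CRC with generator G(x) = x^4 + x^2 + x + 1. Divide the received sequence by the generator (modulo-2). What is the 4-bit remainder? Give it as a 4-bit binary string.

0000

Modulo-2 division of 1100011010100000 by 10111:
  pos 0: 11000 XOR 10111 = 01111
  pos 1: 11111 XOR 10111 = 01000
  pos 2: 10001 XOR 10111 = 00110
  pos 4: 11001 XOR 10111 = 01110
  pos 5: 11100 XOR 10111 = 01011
  pos 6: 10111 XOR 10111 = 00000
Remainder = 0000 (zero — the frame passes the CRC check).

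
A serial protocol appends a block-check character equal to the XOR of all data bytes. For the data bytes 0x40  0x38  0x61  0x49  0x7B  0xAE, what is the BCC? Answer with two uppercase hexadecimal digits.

XOR the bytes together:
  start with 0x40
  0x40 ⊕ 0x38 = 0x78
  0x78 ⊕ 0x61 = 0x19
  0x19 ⊕ 0x49 = 0x50
  0x50 ⊕ 0x7B = 0x2B
  0x2B ⊕ 0xAE = 0x85

85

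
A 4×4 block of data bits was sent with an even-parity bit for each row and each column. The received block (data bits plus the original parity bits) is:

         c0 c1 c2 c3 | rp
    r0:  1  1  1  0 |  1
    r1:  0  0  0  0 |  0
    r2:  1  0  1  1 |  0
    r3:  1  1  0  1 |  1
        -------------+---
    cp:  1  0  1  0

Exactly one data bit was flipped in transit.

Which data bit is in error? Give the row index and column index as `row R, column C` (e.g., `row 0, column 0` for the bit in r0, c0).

Recompute each row's even parity and compare to rp:
  r0: data parity 1, sent rp 1 → ok
  r1: data parity 0, sent rp 0 → ok
  r2: data parity 1, sent rp 0 → mismatch
  r3: data parity 1, sent rp 1 → ok
Recompute each column's even parity and compare to cp:
  c0: data parity 1, sent cp 1 → ok
  c1: data parity 0, sent cp 0 → ok
  c2: data parity 0, sent cp 1 → mismatch
  c3: data parity 0, sent cp 0 → ok
Exactly one row (r2) and one column (c2) fail → the flipped bit is at their intersection.

row 2, column 2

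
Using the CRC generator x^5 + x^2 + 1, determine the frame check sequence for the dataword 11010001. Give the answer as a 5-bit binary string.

Append 5 zeros: 1101000100000. Divide by 100101 (XOR where the leading bit is 1):
  pos 0: 110100 XOR 100101 = 010001
  pos 1: 100010 XOR 100101 = 000111
  pos 4: 111100 XOR 100101 = 011001
  pos 5: 110010 XOR 100101 = 010111
  pos 6: 101110 XOR 100101 = 001011
Remainder (last 5 bits) = 10110. This is the CRC / FCS.

10110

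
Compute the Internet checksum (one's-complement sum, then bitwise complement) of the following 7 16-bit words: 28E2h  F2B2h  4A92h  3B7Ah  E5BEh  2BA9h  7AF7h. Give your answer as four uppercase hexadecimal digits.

One's-complement addition (fold any carry out of bit 15 back into bit 0):
  0x28E2 + 0xF2B2 = 0x11B94 → wrap carry → 0x1B95
  0x1B95 + 0x4A92 = 0x06627
  0x6627 + 0x3B7A = 0x0A1A1
  0xA1A1 + 0xE5BE = 0x1875F → wrap carry → 0x8760
  0x8760 + 0x2BA9 = 0x0B309
  0xB309 + 0x7AF7 = 0x12E00 → wrap carry → 0x2E01
One's-complement sum = 0x2E01.
Checksum = ~0x2E01 & 0xFFFF = 0xD1FE.

D1FE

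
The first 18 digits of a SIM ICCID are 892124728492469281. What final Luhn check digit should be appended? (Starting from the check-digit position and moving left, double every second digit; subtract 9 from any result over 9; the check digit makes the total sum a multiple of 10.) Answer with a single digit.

Partial digits right→left: 1 8 2 9 6 4 2 9 4 8 2 7 4 2 1 2 9 8
Double every second digit counting from the check-digit position (so the 1st, 3rd, 5th, ... of the partial from the right).
  doubled (with −9 where >9): 2 4 3 4 8 4 8 2 9 → sum 44
  kept as-is: 8 9 4 9 8 7 2 2 8 → sum 57
Total = 44 + 57 = 101.
Check digit = (10 − (101 mod 10)) mod 10 = 9.

9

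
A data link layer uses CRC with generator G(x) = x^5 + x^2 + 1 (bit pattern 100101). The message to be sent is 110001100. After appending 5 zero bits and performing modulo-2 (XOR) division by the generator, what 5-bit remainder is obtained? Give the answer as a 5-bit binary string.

01011

Append 5 zeros: 11000110000000. Divide by 100101 (XOR where the leading bit is 1):
  pos 0: 110001 XOR 100101 = 010100
  pos 1: 101001 XOR 100101 = 001100
  pos 3: 110000 XOR 100101 = 010101
  pos 4: 101010 XOR 100101 = 001111
  pos 6: 111100 XOR 100101 = 011001
  pos 7: 110010 XOR 100101 = 010111
  pos 8: 101110 XOR 100101 = 001011
Remainder (last 5 bits) = 01011. This is the CRC / FCS.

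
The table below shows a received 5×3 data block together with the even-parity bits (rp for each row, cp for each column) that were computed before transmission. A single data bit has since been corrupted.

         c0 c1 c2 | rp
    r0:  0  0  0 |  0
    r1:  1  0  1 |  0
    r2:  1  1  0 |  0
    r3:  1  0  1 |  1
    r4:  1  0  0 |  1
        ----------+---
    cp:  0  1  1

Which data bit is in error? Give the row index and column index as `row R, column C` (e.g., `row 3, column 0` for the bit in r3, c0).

Recompute each row's even parity and compare to rp:
  r0: data parity 0, sent rp 0 → ok
  r1: data parity 0, sent rp 0 → ok
  r2: data parity 0, sent rp 0 → ok
  r3: data parity 0, sent rp 1 → mismatch
  r4: data parity 1, sent rp 1 → ok
Recompute each column's even parity and compare to cp:
  c0: data parity 0, sent cp 0 → ok
  c1: data parity 1, sent cp 1 → ok
  c2: data parity 0, sent cp 1 → mismatch
Exactly one row (r3) and one column (c2) fail → the flipped bit is at their intersection.

row 3, column 2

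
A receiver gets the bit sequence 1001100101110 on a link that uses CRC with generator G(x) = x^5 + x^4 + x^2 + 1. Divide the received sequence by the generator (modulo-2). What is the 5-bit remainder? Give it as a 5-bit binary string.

01000

Modulo-2 division of 1001100101110 by 110101:
  pos 0: 100110 XOR 110101 = 010011
  pos 1: 100110 XOR 110101 = 010011
  pos 2: 100111 XOR 110101 = 010010
  pos 3: 100100 XOR 110101 = 010001
  pos 4: 100011 XOR 110101 = 010110
  pos 5: 101101 XOR 110101 = 011000
  pos 6: 110001 XOR 110101 = 000100
Remainder = 01000 (nonzero — an error is detected).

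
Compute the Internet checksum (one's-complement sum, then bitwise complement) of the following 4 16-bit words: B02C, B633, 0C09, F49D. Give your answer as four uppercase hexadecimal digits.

One's-complement addition (fold any carry out of bit 15 back into bit 0):
  0xB02C + 0xB633 = 0x1665F → wrap carry → 0x6660
  0x6660 + 0x0C09 = 0x07269
  0x7269 + 0xF49D = 0x16706 → wrap carry → 0x6707
One's-complement sum = 0x6707.
Checksum = ~0x6707 & 0xFFFF = 0x98F8.

98F8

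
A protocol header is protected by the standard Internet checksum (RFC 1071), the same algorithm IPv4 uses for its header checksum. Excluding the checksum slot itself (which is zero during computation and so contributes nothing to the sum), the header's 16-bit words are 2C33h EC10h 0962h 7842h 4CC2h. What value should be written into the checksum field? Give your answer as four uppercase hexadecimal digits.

One's-complement addition (fold any carry out of bit 15 back into bit 0):
  0x2C33 + 0xEC10 = 0x11843 → wrap carry → 0x1844
  0x1844 + 0x0962 = 0x021A6
  0x21A6 + 0x7842 = 0x099E8
  0x99E8 + 0x4CC2 = 0x0E6AA
One's-complement sum = 0xE6AA.
Checksum = ~0xE6AA & 0xFFFF = 0x1955.

1955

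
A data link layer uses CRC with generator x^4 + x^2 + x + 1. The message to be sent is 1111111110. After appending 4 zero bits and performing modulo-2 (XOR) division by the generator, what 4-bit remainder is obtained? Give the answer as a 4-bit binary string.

1000

Append 4 zeros: 11111111100000. Divide by 10111 (XOR where the leading bit is 1):
  pos 0: 11111 XOR 10111 = 01000
  pos 1: 10001 XOR 10111 = 00110
  pos 3: 11011 XOR 10111 = 01100
  pos 4: 11001 XOR 10111 = 01110
  pos 5: 11100 XOR 10111 = 01011
  pos 6: 10110 XOR 10111 = 00001
Remainder (last 4 bits) = 1000. This is the CRC / FCS.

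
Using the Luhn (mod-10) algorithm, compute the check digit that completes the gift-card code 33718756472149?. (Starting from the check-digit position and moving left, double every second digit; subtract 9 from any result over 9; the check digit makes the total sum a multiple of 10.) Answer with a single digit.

5

Partial digits right→left: 9 4 1 2 7 4 6 5 7 8 1 7 3 3
Double every second digit counting from the check-digit position (so the 1st, 3rd, 5th, ... of the partial from the right).
  doubled (with −9 where >9): 9 2 5 3 5 2 6 → sum 32
  kept as-is: 4 2 4 5 8 7 3 → sum 33
Total = 32 + 33 = 65.
Check digit = (10 − (65 mod 10)) mod 10 = 5.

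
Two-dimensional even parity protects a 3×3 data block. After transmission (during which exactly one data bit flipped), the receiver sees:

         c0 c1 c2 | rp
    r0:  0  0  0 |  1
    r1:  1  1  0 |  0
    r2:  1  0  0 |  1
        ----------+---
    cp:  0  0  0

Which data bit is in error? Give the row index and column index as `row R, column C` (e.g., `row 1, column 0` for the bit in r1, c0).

Recompute each row's even parity and compare to rp:
  r0: data parity 0, sent rp 1 → mismatch
  r1: data parity 0, sent rp 0 → ok
  r2: data parity 1, sent rp 1 → ok
Recompute each column's even parity and compare to cp:
  c0: data parity 0, sent cp 0 → ok
  c1: data parity 1, sent cp 0 → mismatch
  c2: data parity 0, sent cp 0 → ok
Exactly one row (r0) and one column (c1) fail → the flipped bit is at their intersection.

row 0, column 1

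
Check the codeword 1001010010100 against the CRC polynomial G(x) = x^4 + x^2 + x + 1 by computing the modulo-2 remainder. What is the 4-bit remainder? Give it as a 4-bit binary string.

Modulo-2 division of 1001010010100 by 10111:
  pos 0: 10010 XOR 10111 = 00101
  pos 2: 10110 XOR 10111 = 00001
  pos 6: 10101 XOR 10111 = 00010
Remainder = 1000 (nonzero — an error is detected).

1000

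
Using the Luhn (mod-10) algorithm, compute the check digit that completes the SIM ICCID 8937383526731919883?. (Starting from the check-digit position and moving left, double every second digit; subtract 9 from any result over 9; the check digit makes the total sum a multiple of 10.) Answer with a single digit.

5

Partial digits right→left: 3 8 8 9 1 9 1 3 7 6 2 5 3 8 3 7 3 9 8
Double every second digit counting from the check-digit position (so the 1st, 3rd, 5th, ... of the partial from the right).
  doubled (with −9 where >9): 6 7 2 2 5 4 6 6 6 7 → sum 51
  kept as-is: 8 9 9 3 6 5 8 7 9 → sum 64
Total = 51 + 64 = 115.
Check digit = (10 − (115 mod 10)) mod 10 = 5.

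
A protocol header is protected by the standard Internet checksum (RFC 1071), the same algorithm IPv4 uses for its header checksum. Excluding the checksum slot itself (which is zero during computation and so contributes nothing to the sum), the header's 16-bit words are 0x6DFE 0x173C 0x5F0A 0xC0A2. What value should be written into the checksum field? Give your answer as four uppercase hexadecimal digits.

5B18

One's-complement addition (fold any carry out of bit 15 back into bit 0):
  0x6DFE + 0x173C = 0x0853A
  0x853A + 0x5F0A = 0x0E444
  0xE444 + 0xC0A2 = 0x1A4E6 → wrap carry → 0xA4E7
One's-complement sum = 0xA4E7.
Checksum = ~0xA4E7 & 0xFFFF = 0x5B18.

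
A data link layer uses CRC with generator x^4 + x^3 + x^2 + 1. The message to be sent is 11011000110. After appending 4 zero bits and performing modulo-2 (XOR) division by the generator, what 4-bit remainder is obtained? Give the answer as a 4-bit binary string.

Append 4 zeros: 110110001100000. Divide by 11101 (XOR where the leading bit is 1):
  pos 0: 11011 XOR 11101 = 00110
  pos 2: 11000 XOR 11101 = 00101
  pos 4: 10101 XOR 11101 = 01000
  pos 5: 10001 XOR 11101 = 01100
  pos 6: 11000 XOR 11101 = 00101
  pos 8: 10100 XOR 11101 = 01001
  pos 9: 10010 XOR 11101 = 01111
  pos 10: 11110 XOR 11101 = 00011
Remainder (last 4 bits) = 0011. This is the CRC / FCS.

0011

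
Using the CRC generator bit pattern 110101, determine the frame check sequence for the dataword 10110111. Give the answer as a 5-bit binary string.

Append 5 zeros: 1011011100000. Divide by 110101 (XOR where the leading bit is 1):
  pos 0: 101101 XOR 110101 = 011000
  pos 1: 110001 XOR 110101 = 000100
  pos 4: 100100 XOR 110101 = 010001
  pos 5: 100010 XOR 110101 = 010111
  pos 6: 101110 XOR 110101 = 011011
  pos 7: 110110 XOR 110101 = 000011
Remainder (last 5 bits) = 00011. This is the CRC / FCS.

00011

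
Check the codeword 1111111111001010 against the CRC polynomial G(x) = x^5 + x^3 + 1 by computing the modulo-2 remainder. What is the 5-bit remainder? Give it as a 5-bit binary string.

00000

Modulo-2 division of 1111111111001010 by 101001:
  pos 0: 111111 XOR 101001 = 010110
  pos 1: 101101 XOR 101001 = 000100
  pos 4: 100111 XOR 101001 = 001110
  pos 6: 111000 XOR 101001 = 010001
  pos 7: 100011 XOR 101001 = 001010
  pos 9: 101001 XOR 101001 = 000000
Remainder = 00000 (zero — the frame passes the CRC check).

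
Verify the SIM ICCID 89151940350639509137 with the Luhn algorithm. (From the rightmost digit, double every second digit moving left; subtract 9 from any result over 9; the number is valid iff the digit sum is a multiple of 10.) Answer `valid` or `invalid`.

invalid

From the right, keep odd positions and double even positions (subtract 9 from any doubled value over 9):
  doubled (positions 2,4,...): 6 9 1 6 0 6 8 2 2 7 → sum 47
  kept (positions 1,3,...): 7 1 0 9 6 5 0 9 5 9 → sum 51
Total = 98.
98 mod 10 = 8, so the number is invalid.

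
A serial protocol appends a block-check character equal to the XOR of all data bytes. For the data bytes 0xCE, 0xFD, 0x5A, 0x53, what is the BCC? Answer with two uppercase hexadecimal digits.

3A

XOR the bytes together:
  start with 0xCE
  0xCE ⊕ 0xFD = 0x33
  0x33 ⊕ 0x5A = 0x69
  0x69 ⊕ 0x53 = 0x3A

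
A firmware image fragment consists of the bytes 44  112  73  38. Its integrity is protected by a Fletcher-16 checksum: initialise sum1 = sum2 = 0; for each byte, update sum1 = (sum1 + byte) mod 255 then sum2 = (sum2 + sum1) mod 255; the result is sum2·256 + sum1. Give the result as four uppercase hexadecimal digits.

BA0C

Running sums (mod 255):
  after byte 0 (44): sum1=44, sum2=44
  after byte 1 (112): sum1=156, sum2=200
  after byte 2 (73): sum1=229, sum2=174
  after byte 3 (38): sum1=12, sum2=186
Checksum = sum2·256 + sum1 = 186·256 + 12 = 47628 = 0xBA0C.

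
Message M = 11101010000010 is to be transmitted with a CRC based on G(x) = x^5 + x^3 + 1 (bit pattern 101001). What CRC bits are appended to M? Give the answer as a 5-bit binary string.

00010

Append 5 zeros: 1110101000001000000. Divide by 101001 (XOR where the leading bit is 1):
  pos 0: 111010 XOR 101001 = 010011
  pos 1: 100111 XOR 101001 = 001110
  pos 3: 111000 XOR 101001 = 010001
  pos 4: 100010 XOR 101001 = 001011
  pos 6: 101100 XOR 101001 = 000101
  pos 9: 101100 XOR 101001 = 000101
  pos 12: 101000 XOR 101001 = 000001
Remainder (last 5 bits) = 00010. This is the CRC / FCS.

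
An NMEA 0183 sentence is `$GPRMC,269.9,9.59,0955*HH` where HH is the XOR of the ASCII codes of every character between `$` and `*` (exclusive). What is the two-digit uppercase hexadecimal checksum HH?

5F

XOR the ASCII codes of the payload characters:
  'G' = 0x47 → acc = 0x47
  'P' = 0x50 → acc = 0x17
  'R' = 0x52 → acc = 0x45
  'M' = 0x4D → acc = 0x08
  'C' = 0x43 → acc = 0x4B
  ',' = 0x2C → acc = 0x67
  '2' = 0x32 → acc = 0x55
  '6' = 0x36 → acc = 0x63
  '9' = 0x39 → acc = 0x5A
  '.' = 0x2E → acc = 0x74
  '9' = 0x39 → acc = 0x4D
  ',' = 0x2C → acc = 0x61
  '9' = 0x39 → acc = 0x58
  '.' = 0x2E → acc = 0x76
  '5' = 0x35 → acc = 0x43
  '9' = 0x39 → acc = 0x7A
  ',' = 0x2C → acc = 0x56
  '0' = 0x30 → acc = 0x66
  '9' = 0x39 → acc = 0x5F
  '5' = 0x35 → acc = 0x6A
  '5' = 0x35 → acc = 0x5F
Checksum = 0x5F.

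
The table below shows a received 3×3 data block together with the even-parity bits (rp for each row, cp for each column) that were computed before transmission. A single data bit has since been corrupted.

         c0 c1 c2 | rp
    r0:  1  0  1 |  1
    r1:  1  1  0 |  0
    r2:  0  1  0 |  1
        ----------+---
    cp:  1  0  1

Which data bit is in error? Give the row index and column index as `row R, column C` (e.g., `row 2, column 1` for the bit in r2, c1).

row 0, column 0

Recompute each row's even parity and compare to rp:
  r0: data parity 0, sent rp 1 → mismatch
  r1: data parity 0, sent rp 0 → ok
  r2: data parity 1, sent rp 1 → ok
Recompute each column's even parity and compare to cp:
  c0: data parity 0, sent cp 1 → mismatch
  c1: data parity 0, sent cp 0 → ok
  c2: data parity 1, sent cp 1 → ok
Exactly one row (r0) and one column (c0) fail → the flipped bit is at their intersection.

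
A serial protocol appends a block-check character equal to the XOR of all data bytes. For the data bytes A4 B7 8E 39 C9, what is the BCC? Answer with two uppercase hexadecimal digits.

6D

XOR the bytes together:
  start with 0xA4
  0xA4 ⊕ 0xB7 = 0x13
  0x13 ⊕ 0x8E = 0x9D
  0x9D ⊕ 0x39 = 0xA4
  0xA4 ⊕ 0xC9 = 0x6D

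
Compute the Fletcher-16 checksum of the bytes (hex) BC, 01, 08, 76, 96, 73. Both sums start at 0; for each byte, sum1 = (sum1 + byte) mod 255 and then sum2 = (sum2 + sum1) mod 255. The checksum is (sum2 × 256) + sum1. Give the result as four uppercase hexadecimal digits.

9546

Running sums (mod 255):
  after byte 0 (BC): sum1=188, sum2=188
  after byte 1 (01): sum1=189, sum2=122
  after byte 2 (08): sum1=197, sum2=64
  after byte 3 (76): sum1=60, sum2=124
  after byte 4 (96): sum1=210, sum2=79
  after byte 5 (73): sum1=70, sum2=149
Checksum = sum2·256 + sum1 = 149·256 + 70 = 38214 = 0x9546.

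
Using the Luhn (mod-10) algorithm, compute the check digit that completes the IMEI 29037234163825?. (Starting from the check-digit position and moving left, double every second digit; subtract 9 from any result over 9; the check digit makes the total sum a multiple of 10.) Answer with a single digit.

4

Partial digits right→left: 5 2 8 3 6 1 4 3 2 7 3 0 9 2
Double every second digit counting from the check-digit position (so the 1st, 3rd, 5th, ... of the partial from the right).
  doubled (with −9 where >9): 1 7 3 8 4 6 9 → sum 38
  kept as-is: 2 3 1 3 7 0 2 → sum 18
Total = 38 + 18 = 56.
Check digit = (10 − (56 mod 10)) mod 10 = 4.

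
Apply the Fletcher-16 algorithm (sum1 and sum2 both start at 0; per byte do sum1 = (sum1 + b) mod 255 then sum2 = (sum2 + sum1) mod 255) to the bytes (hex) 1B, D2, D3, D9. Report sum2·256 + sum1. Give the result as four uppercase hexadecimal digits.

Running sums (mod 255):
  after byte 0 (1B): sum1=27, sum2=27
  after byte 1 (D2): sum1=237, sum2=9
  after byte 2 (D3): sum1=193, sum2=202
  after byte 3 (D9): sum1=155, sum2=102
Checksum = sum2·256 + sum1 = 102·256 + 155 = 26267 = 0x669B.

669B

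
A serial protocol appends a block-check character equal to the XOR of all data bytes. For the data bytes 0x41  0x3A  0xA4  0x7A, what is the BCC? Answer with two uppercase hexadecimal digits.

A5

XOR the bytes together:
  start with 0x41
  0x41 ⊕ 0x3A = 0x7B
  0x7B ⊕ 0xA4 = 0xDF
  0xDF ⊕ 0x7A = 0xA5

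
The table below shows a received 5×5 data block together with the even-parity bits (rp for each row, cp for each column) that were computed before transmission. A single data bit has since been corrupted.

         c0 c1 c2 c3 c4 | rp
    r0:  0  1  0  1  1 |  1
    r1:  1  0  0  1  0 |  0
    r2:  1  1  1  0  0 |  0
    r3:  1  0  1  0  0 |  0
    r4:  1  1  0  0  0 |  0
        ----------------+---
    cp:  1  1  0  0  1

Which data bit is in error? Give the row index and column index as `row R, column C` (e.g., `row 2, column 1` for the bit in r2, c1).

row 2, column 0

Recompute each row's even parity and compare to rp:
  r0: data parity 1, sent rp 1 → ok
  r1: data parity 0, sent rp 0 → ok
  r2: data parity 1, sent rp 0 → mismatch
  r3: data parity 0, sent rp 0 → ok
  r4: data parity 0, sent rp 0 → ok
Recompute each column's even parity and compare to cp:
  c0: data parity 0, sent cp 1 → mismatch
  c1: data parity 1, sent cp 1 → ok
  c2: data parity 0, sent cp 0 → ok
  c3: data parity 0, sent cp 0 → ok
  c4: data parity 1, sent cp 1 → ok
Exactly one row (r2) and one column (c0) fail → the flipped bit is at their intersection.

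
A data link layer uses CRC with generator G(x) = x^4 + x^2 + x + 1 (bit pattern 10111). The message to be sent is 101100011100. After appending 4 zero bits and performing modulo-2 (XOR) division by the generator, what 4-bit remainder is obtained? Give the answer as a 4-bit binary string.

Append 4 zeros: 1011000111000000. Divide by 10111 (XOR where the leading bit is 1):
  pos 0: 10110 XOR 10111 = 00001
  pos 4: 10011 XOR 10111 = 00100
  pos 6: 10010 XOR 10111 = 00101
  pos 8: 10100 XOR 10111 = 00011
  pos 11: 11000 XOR 10111 = 01111
Remainder (last 4 bits) = 1111. This is the CRC / FCS.

1111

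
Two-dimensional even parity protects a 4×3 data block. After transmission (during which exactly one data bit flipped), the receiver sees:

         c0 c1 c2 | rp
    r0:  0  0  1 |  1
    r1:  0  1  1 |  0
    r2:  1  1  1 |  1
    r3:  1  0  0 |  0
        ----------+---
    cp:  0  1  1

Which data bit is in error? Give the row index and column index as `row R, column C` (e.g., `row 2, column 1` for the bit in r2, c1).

Recompute each row's even parity and compare to rp:
  r0: data parity 1, sent rp 1 → ok
  r1: data parity 0, sent rp 0 → ok
  r2: data parity 1, sent rp 1 → ok
  r3: data parity 1, sent rp 0 → mismatch
Recompute each column's even parity and compare to cp:
  c0: data parity 0, sent cp 0 → ok
  c1: data parity 0, sent cp 1 → mismatch
  c2: data parity 1, sent cp 1 → ok
Exactly one row (r3) and one column (c1) fail → the flipped bit is at their intersection.

row 3, column 1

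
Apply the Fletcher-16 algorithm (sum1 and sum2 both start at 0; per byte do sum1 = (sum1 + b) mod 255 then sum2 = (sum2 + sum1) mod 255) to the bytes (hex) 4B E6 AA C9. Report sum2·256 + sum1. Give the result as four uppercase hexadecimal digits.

01A6

Running sums (mod 255):
  after byte 0 (4B): sum1=75, sum2=75
  after byte 1 (E6): sum1=50, sum2=125
  after byte 2 (AA): sum1=220, sum2=90
  after byte 3 (C9): sum1=166, sum2=1
Checksum = sum2·256 + sum1 = 1·256 + 166 = 422 = 0x01A6.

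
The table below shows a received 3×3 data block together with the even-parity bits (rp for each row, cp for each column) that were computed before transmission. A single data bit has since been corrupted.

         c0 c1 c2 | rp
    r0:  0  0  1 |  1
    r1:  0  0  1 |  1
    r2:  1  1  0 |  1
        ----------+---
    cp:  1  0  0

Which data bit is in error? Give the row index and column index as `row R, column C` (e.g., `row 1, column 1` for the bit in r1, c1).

row 2, column 1

Recompute each row's even parity and compare to rp:
  r0: data parity 1, sent rp 1 → ok
  r1: data parity 1, sent rp 1 → ok
  r2: data parity 0, sent rp 1 → mismatch
Recompute each column's even parity and compare to cp:
  c0: data parity 1, sent cp 1 → ok
  c1: data parity 1, sent cp 0 → mismatch
  c2: data parity 0, sent cp 0 → ok
Exactly one row (r2) and one column (c1) fail → the flipped bit is at their intersection.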